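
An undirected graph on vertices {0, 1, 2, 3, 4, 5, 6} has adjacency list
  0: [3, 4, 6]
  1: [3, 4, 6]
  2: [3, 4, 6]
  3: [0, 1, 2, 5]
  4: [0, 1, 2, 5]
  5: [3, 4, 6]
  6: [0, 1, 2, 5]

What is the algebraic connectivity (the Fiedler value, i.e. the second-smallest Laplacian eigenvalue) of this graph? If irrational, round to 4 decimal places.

Each diagonal entry of L is the vertex degree and each off-diagonal entry is -1 where an edge is present, 0 otherwise; in the order [0, 1, 2, 3, 4, 5, 6] the diagonal is [3, 3, 3, 4, 4, 3, 4]. The smallest Laplacian eigenvalue is always 0. The next one, lambda_2 = 3, measures how hard the graph is to disconnect: larger values mean better connectivity. The eigenvalues sum to 24, which equals trace(L) = 2|E|.

3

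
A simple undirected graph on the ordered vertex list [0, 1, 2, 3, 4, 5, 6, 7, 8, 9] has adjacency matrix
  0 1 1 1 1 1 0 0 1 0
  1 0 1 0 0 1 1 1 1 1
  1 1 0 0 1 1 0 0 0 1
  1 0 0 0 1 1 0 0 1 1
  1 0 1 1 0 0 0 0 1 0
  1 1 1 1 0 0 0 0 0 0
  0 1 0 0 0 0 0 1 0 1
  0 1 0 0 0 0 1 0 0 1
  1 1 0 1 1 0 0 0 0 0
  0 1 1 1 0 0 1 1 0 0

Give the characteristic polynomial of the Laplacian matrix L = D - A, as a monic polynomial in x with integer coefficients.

x^10 - 46x^9 + 922x^8 - 10554x^7 + 75898x^6 - 354728x^5 + 1073701x^4 - 2018842x^3 + 2121728x^2 - 935840x

With the vertex order [0, 1, 2, 3, 4, 5, 6, 7, 8, 9], the degrees are [6, 7, 5, 5, 4, 4, 3, 3, 4, 5], giving D = diag(6, 7, 5, 5, 4, 4, 3, 3, 4, 5) and L = D - A. L has integer entries, so p(x) = det(xI - L) has integer coefficients. Expanding the determinant yields x^10 - 46x^9 + 922x^8 - 10554x^7 + 75898x^6 - 354728x^5 + 1073701x^4 - 2018842x^3 + 2121728x^2 - 935840x. Since p(0) = det(-L) = 0, x divides p(x).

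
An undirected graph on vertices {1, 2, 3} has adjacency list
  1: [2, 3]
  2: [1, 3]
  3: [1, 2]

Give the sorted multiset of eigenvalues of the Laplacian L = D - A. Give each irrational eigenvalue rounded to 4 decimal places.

[0, 3, 3]

Each diagonal entry of L is the vertex degree and each off-diagonal entry is -1 where an edge is present, 0 otherwise; in the order [1, 2, 3] the diagonal is [2, 2, 2]. L is symmetric positive semidefinite, so every eigenvalue is real and nonnegative. There is one zero in the spectrum, matching the 1 component.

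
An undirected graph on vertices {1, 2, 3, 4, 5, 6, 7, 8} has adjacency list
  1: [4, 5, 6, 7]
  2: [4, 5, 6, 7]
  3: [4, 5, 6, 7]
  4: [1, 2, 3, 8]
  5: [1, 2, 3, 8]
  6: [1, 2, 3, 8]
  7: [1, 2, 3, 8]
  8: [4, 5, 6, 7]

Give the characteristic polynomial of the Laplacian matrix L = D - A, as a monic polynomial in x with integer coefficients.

With the vertex order [1, 2, 3, 4, 5, 6, 7, 8], the degrees are [4, 4, 4, 4, 4, 4, 4, 4], giving D = diag(4, 4, 4, 4, 4, 4, 4, 4) and L = D - A. Computing det(xI - L) by cofactor expansion (or equivalently via sum-over-permutations) gives x^8 - 32x^7 + 432x^6 - 3200x^5 + 14080x^4 - 36864x^3 + 53248x^2 - 32768x. The constant term is 0 because L is singular (the all-ones vector lies in its kernel).

x^8 - 32x^7 + 432x^6 - 3200x^5 + 14080x^4 - 36864x^3 + 53248x^2 - 32768x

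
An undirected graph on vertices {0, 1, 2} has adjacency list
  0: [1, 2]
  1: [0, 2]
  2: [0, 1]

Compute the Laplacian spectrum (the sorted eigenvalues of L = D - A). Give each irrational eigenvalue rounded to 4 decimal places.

Reading degrees in the order [0, 1, 2] gives [2, 2, 2]; set D = diag(2, 2, 2) and form L = D - A. The multiplicity of 0 as a Laplacian eigenvalue equals the number of connected components. There is one zero in the spectrum, matching the 1 component.

[0, 3, 3]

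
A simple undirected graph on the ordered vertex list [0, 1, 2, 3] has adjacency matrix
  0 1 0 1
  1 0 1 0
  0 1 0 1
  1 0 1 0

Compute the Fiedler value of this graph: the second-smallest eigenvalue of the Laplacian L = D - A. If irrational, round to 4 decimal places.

Reading degrees in the order [0, 1, 2, 3] gives [2, 2, 2, 2]; set D = diag(2, 2, 2, 2) and form L = D - A. The sorted Laplacian eigenvalues are [0, 2, 2, 4]; the algebraic connectivity is the second entry, 2. The largest eigenvalue, 4, is at most the vertex count 4.

2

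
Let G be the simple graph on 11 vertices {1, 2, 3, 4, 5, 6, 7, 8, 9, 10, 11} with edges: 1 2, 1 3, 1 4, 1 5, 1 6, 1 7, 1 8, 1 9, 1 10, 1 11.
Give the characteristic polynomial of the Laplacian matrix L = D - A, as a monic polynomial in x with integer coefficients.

With the vertex order [1, 2, 3, 4, 5, 6, 7, 8, 9, 10, 11], the degrees are [10, 1, 1, 1, 1, 1, 1, 1, 1, 1, 1], giving D = diag(10, 1, 1, 1, 1, 1, 1, 1, 1, 1, 1) and L = D - A. The eigenvalues of L are [0, 1, 1, 1, 1, 1, 1, 1, 1, 1, 11]; the characteristic polynomial is the product of (x - lambda_i), which multiplies out to x^11 - 20x^10 + 135x^9 - 480x^8 + 1050x^7 - 1512x^6 + 1470x^5 - 960x^4 + 405x^3 - 100x^2 + 11x. The constant term is 0 because L is singular (the all-ones vector lies in its kernel). The eigenvalues sum to 20, which equals trace(L) = 2|E|.

x^11 - 20x^10 + 135x^9 - 480x^8 + 1050x^7 - 1512x^6 + 1470x^5 - 960x^4 + 405x^3 - 100x^2 + 11x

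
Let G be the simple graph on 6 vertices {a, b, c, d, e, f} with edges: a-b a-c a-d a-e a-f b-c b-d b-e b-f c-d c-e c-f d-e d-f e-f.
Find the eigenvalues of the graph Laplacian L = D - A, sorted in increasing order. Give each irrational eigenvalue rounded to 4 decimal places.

Reading degrees in the order [a, b, c, d, e, f] gives [5, 5, 5, 5, 5, 5]; set D = diag(5, 5, 5, 5, 5, 5) and form L = D - A. L is symmetric positive semidefinite, so every eigenvalue is real and nonnegative. The eigenvalues sum to 30, which equals trace(L) = 2|E|. The largest eigenvalue, 6, is at most the vertex count 6.

[0, 6, 6, 6, 6, 6]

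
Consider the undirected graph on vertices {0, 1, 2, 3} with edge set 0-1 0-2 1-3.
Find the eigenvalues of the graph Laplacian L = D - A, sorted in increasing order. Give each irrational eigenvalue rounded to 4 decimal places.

Each diagonal entry of L is the vertex degree and each off-diagonal entry is -1 where an edge is present, 0 otherwise; in the order [0, 1, 2, 3] the diagonal is [2, 2, 1, 1]. Diagonalising L (or applying a numerical eigensolver to the 4x4 matrix) gives the spectrum above. The single zero eigenvalue shows the graph is connected. By the matrix-tree theorem the graph has (1/4) * product of the nonzero eigenvalues = 1 spanning tree.

[0, 0.5858, 2, 3.4142]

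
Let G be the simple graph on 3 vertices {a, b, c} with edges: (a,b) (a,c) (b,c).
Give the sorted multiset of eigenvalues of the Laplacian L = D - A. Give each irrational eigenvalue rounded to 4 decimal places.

With the vertex order [a, b, c], the degrees are [2, 2, 2], giving D = diag(2, 2, 2) and L = D - A. L is symmetric positive semidefinite, so every eigenvalue is real and nonnegative. The largest eigenvalue, 3, is at most the vertex count 3.

[0, 3, 3]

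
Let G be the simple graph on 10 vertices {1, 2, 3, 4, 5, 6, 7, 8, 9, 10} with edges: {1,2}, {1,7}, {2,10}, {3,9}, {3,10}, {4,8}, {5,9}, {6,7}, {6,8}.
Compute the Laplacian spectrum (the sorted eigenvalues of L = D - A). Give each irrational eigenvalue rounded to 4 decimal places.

[0, 0.0979, 0.3820, 0.8244, 1.3820, 2, 2.6180, 3.1756, 3.6180, 3.9021]

Each diagonal entry of L is the vertex degree and each off-diagonal entry is -1 where an edge is present, 0 otherwise; in the order [1, 2, 3, 4, 5, 6, 7, 8, 9, 10] the diagonal is [2, 2, 2, 1, 1, 2, 2, 2, 2, 2]. L is symmetric positive semidefinite, so every eigenvalue is real and nonnegative.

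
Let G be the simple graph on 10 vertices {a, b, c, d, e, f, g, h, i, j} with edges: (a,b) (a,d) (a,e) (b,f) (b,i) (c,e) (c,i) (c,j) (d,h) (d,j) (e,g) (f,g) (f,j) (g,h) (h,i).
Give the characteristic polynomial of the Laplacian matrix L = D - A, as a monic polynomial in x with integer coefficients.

Reading degrees in the order [a, b, c, d, e, f, g, h, i, j] gives [3, 3, 3, 3, 3, 3, 3, 3, 3, 3]; set D = diag(3, 3, 3, 3, 3, 3, 3, 3, 3, 3) and form L = D - A. Computing det(xI - L) by cofactor expansion (or equivalently via sum-over-permutations) gives x^10 - 30x^9 + 390x^8 - 2880x^7 + 13305x^6 - 39882x^5 + 77640x^4 - 94800x^3 + 66000x^2 - 20000x. The constant term is 0 because L is singular (the all-ones vector lies in its kernel). The eigenvalues sum to 30, which equals trace(L) = 2|E|.

x^10 - 30x^9 + 390x^8 - 2880x^7 + 13305x^6 - 39882x^5 + 77640x^4 - 94800x^3 + 66000x^2 - 20000x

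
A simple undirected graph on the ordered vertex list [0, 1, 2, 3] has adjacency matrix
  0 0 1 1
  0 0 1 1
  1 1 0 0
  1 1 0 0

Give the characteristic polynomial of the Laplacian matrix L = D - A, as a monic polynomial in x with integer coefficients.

Each diagonal entry of L is the vertex degree and each off-diagonal entry is -1 where an edge is present, 0 otherwise; in the order [0, 1, 2, 3] the diagonal is [2, 2, 2, 2]. The eigenvalues of L are [0, 2, 2, 4]; the characteristic polynomial is the product of (x - lambda_i), which multiplies out to x^4 - 8x^3 + 20x^2 - 16x. Since p(0) = det(-L) = 0, x divides p(x). The eigenvalues sum to 8, which equals trace(L) = 2|E|. The largest eigenvalue, 4, is at most the vertex count 4.

x^4 - 8x^3 + 20x^2 - 16x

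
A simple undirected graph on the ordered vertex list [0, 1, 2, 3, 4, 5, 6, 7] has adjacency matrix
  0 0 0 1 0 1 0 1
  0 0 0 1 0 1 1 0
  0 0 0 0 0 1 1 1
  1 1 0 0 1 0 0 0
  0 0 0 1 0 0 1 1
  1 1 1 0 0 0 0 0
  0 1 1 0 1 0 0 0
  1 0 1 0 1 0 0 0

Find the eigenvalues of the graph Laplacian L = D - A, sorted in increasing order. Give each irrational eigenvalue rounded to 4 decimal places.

[0, 2, 2, 2, 4, 4, 4, 6]

With the vertex order [0, 1, 2, 3, 4, 5, 6, 7], the degrees are [3, 3, 3, 3, 3, 3, 3, 3], giving D = diag(3, 3, 3, 3, 3, 3, 3, 3) and L = D - A. Diagonalising L (or applying a numerical eigensolver to the 8x8 matrix) gives the spectrum above. By the matrix-tree theorem the graph has (1/8) * product of the nonzero eigenvalues = 384 spanning trees.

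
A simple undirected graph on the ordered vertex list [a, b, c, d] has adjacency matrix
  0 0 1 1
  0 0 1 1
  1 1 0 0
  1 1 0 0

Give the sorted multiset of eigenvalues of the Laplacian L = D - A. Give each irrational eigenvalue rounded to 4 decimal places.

[0, 2, 2, 4]

Each diagonal entry of L is the vertex degree and each off-diagonal entry is -1 where an edge is present, 0 otherwise; in the order [a, b, c, d] the diagonal is [2, 2, 2, 2]. L is symmetric positive semidefinite, so every eigenvalue is real and nonnegative. The single zero eigenvalue shows the graph is connected. The largest eigenvalue, 4, is at most the vertex count 4.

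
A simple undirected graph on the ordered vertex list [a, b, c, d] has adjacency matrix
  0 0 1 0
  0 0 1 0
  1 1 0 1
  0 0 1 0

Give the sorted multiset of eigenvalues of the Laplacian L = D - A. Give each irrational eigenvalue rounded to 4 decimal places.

[0, 1, 1, 4]

Each diagonal entry of L is the vertex degree and each off-diagonal entry is -1 where an edge is present, 0 otherwise; in the order [a, b, c, d] the diagonal is [1, 1, 3, 1]. L is symmetric positive semidefinite, so every eigenvalue is real and nonnegative. The single zero eigenvalue shows the graph is connected. By the matrix-tree theorem the graph has (1/4) * product of the nonzero eigenvalues = 1 spanning tree.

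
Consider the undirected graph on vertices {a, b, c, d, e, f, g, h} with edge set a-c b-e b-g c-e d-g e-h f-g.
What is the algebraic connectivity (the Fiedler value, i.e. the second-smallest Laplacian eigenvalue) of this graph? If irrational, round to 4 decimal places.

With the vertex order [a, b, c, d, e, f, g, h], the degrees are [1, 2, 2, 1, 3, 1, 3, 1], giving D = diag(1, 2, 2, 1, 3, 1, 3, 1) and L = D - A. Computing the eigenvalues of L and sorting gives [0, 0.2137, 0.6177, 1, 1.4977, 2.3537, 3.8408, 4.4763]. The Fiedler value lambda_2 = 0.2137 is strictly positive, so the graph is connected.

0.2137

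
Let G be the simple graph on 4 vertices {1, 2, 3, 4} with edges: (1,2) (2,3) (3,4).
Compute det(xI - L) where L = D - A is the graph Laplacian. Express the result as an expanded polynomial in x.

With the vertex order [1, 2, 3, 4], the degrees are [1, 2, 2, 1], giving D = diag(1, 2, 2, 1) and L = D - A. L has integer entries, so p(x) = det(xI - L) has integer coefficients. Expanding the determinant yields x^4 - 6x^3 + 10x^2 - 4x. The constant term is 0 because L is singular (the all-ones vector lies in its kernel). The eigenvalues sum to 6, which equals trace(L) = 2|E|. By the matrix-tree theorem the graph has (1/4) * product of the nonzero eigenvalues = 1 spanning tree.

x^4 - 6x^3 + 10x^2 - 4x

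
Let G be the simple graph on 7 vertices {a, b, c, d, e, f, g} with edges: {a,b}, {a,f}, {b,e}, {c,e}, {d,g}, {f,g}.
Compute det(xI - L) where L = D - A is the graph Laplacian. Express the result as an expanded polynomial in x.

x^7 - 12x^6 + 55x^5 - 120x^4 + 126x^3 - 56x^2 + 7x

Each diagonal entry of L is the vertex degree and each off-diagonal entry is -1 where an edge is present, 0 otherwise; in the order [a, b, c, d, e, f, g] the diagonal is [2, 2, 1, 1, 2, 2, 2]. Computing det(xI - L) by cofactor expansion (or equivalently via sum-over-permutations) gives x^7 - 12x^6 + 55x^5 - 120x^4 + 126x^3 - 56x^2 + 7x. Since p(0) = det(-L) = 0, x divides p(x). The eigenvalues sum to 12, which equals trace(L) = 2|E|. There is one zero in the spectrum, matching the 1 component.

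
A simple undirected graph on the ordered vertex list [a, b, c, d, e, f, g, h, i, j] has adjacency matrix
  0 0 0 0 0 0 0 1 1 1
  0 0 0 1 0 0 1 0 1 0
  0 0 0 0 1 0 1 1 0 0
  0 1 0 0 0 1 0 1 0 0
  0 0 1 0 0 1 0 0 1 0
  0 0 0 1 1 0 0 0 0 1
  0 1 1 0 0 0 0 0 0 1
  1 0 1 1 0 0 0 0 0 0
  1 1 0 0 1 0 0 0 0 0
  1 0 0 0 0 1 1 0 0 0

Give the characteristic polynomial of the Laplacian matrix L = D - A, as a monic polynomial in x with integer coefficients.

With the vertex order [a, b, c, d, e, f, g, h, i, j], the degrees are [3, 3, 3, 3, 3, 3, 3, 3, 3, 3], giving D = diag(3, 3, 3, 3, 3, 3, 3, 3, 3, 3) and L = D - A. L has integer entries, so p(x) = det(xI - L) has integer coefficients. Expanding the determinant yields x^10 - 30x^9 + 390x^8 - 2880x^7 + 13305x^6 - 39882x^5 + 77640x^4 - 94800x^3 + 66000x^2 - 20000x. The constant term is 0 because L is singular (the all-ones vector lies in its kernel). The largest eigenvalue, 5, is at most the vertex count 10.

x^10 - 30x^9 + 390x^8 - 2880x^7 + 13305x^6 - 39882x^5 + 77640x^4 - 94800x^3 + 66000x^2 - 20000x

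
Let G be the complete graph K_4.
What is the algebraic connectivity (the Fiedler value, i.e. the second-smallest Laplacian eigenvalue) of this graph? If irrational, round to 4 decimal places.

4

The graph has 4 vertices and degree multiset [3, 3, 3, 3]; D is the diagonal matrix of degrees and L = D - A. Computing the eigenvalues of L and sorting gives [0, 4, 4, 4]. The Fiedler value lambda_2 = 4 is strictly positive, so the graph is connected. The largest eigenvalue, 4, is at most the vertex count 4.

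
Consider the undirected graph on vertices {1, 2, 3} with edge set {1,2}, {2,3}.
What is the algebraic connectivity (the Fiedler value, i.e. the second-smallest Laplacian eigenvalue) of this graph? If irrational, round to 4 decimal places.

Reading degrees in the order [1, 2, 3] gives [1, 2, 1]; set D = diag(1, 2, 1) and form L = D - A. The sorted Laplacian eigenvalues are [0, 1, 3]; the algebraic connectivity is the second entry, 1. There is one zero in the spectrum, matching the 1 component. By the matrix-tree theorem the graph has (1/3) * product of the nonzero eigenvalues = 1 spanning tree.

1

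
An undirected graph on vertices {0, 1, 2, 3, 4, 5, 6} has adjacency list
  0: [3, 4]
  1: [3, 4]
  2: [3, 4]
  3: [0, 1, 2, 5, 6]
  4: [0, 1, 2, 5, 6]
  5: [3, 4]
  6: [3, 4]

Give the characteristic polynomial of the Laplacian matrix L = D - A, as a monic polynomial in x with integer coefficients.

Reading degrees in the order [0, 1, 2, 3, 4, 5, 6] gives [2, 2, 2, 5, 5, 2, 2]; set D = diag(2, 2, 2, 5, 5, 2, 2) and form L = D - A. L has integer entries, so p(x) = det(xI - L) has integer coefficients. Expanding the determinant yields x^7 - 20x^6 + 155x^5 - 600x^4 + 1240x^3 - 1312x^2 + 560x. The coefficient of x^6 equals -trace(L) = -20, matching the sum of degrees. By the matrix-tree theorem the graph has (1/7) * product of the nonzero eigenvalues = 80 spanning trees.

x^7 - 20x^6 + 155x^5 - 600x^4 + 1240x^3 - 1312x^2 + 560x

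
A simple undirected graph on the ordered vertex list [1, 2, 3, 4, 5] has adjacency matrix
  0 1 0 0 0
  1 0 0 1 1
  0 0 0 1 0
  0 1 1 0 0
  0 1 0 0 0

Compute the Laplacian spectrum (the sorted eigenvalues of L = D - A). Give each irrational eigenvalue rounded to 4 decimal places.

Each diagonal entry of L is the vertex degree and each off-diagonal entry is -1 where an edge is present, 0 otherwise; in the order [1, 2, 3, 4, 5] the diagonal is [1, 3, 1, 2, 1]. The multiplicity of 0 as a Laplacian eigenvalue equals the number of connected components. The largest eigenvalue, 4.1701, is at most the vertex count 5. There is one zero in the spectrum, matching the 1 component.

[0, 0.5188, 1, 2.3111, 4.1701]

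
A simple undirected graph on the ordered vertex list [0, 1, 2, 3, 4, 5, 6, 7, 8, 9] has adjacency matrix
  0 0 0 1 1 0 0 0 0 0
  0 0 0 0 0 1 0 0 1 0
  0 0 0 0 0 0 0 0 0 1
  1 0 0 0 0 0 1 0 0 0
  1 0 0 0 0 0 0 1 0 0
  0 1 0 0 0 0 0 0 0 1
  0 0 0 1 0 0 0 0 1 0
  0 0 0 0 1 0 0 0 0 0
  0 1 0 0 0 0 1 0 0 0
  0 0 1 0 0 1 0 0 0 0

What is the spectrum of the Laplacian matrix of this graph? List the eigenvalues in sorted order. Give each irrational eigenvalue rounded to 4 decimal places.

With the vertex order [0, 1, 2, 3, 4, 5, 6, 7, 8, 9], the degrees are [2, 2, 1, 2, 2, 2, 2, 1, 2, 2], giving D = diag(2, 2, 1, 2, 2, 2, 2, 1, 2, 2) and L = D - A. Since every row of L sums to 0, the all-ones vector is in the kernel and 0 is an eigenvalue. The single zero eigenvalue shows the graph is connected. The eigenvalues sum to 18, which equals trace(L) = 2|E|.

[0, 0.0979, 0.3820, 0.8244, 1.3820, 2, 2.6180, 3.1756, 3.6180, 3.9021]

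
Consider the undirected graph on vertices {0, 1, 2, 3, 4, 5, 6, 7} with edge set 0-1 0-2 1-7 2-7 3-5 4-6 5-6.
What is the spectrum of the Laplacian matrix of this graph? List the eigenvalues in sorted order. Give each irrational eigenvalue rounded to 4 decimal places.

[0, 0, 0.5858, 2, 2, 2, 3.4142, 4]

Each diagonal entry of L is the vertex degree and each off-diagonal entry is -1 where an edge is present, 0 otherwise; in the order [0, 1, 2, 3, 4, 5, 6, 7] the diagonal is [2, 2, 2, 1, 1, 2, 2, 2]. L is symmetric positive semidefinite, so every eigenvalue is real and nonnegative. The 2 zero eigenvalues correspond to the 2 connected components. There are 2 zeros in the spectrum, matching the 2 components. The largest eigenvalue, 4, is at most the vertex count 8.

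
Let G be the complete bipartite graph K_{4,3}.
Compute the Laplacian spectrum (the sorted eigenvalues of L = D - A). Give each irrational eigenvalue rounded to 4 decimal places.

The graph has 7 vertices and degree multiset [4, 4, 4, 3, 3, 3, 3]; D is the diagonal matrix of degrees and L = D - A. L is symmetric positive semidefinite, so every eigenvalue is real and nonnegative. The single zero eigenvalue shows the graph is connected. The largest eigenvalue, 7, is at most the vertex count 7. There is one zero in the spectrum, matching the 1 component.

[0, 3, 3, 3, 4, 4, 7]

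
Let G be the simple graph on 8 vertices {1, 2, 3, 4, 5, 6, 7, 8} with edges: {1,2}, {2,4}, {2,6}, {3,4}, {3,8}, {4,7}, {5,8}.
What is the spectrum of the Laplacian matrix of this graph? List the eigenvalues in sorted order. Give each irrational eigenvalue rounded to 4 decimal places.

[0, 0.2243, 0.5858, 1, 1.4108, 2.7237, 3.4142, 4.6412]

With the vertex order [1, 2, 3, 4, 5, 6, 7, 8], the degrees are [1, 3, 2, 3, 1, 1, 1, 2], giving D = diag(1, 3, 2, 3, 1, 1, 1, 2) and L = D - A. Diagonalising L (or applying a numerical eigensolver to the 8x8 matrix) gives the spectrum above. By the matrix-tree theorem the graph has (1/8) * product of the nonzero eigenvalues = 1 spanning tree.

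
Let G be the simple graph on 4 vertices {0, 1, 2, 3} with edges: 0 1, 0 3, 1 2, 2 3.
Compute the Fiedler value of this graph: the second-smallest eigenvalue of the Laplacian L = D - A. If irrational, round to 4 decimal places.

2

With the vertex order [0, 1, 2, 3], the degrees are [2, 2, 2, 2], giving D = diag(2, 2, 2, 2) and L = D - A. Computing the eigenvalues of L and sorting gives [0, 2, 2, 4]. The Fiedler value lambda_2 = 2 is strictly positive, so the graph is connected. The largest eigenvalue, 4, is at most the vertex count 4.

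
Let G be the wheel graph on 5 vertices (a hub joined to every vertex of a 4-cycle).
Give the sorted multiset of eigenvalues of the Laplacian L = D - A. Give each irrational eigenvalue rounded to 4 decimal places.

The graph has 5 vertices and degree multiset [4, 3, 3, 3, 3]; D is the diagonal matrix of degrees and L = D - A. Since every row of L sums to 0, the all-ones vector is in the kernel and 0 is an eigenvalue. By the matrix-tree theorem the graph has (1/5) * product of the nonzero eigenvalues = 45 spanning trees.

[0, 3, 3, 5, 5]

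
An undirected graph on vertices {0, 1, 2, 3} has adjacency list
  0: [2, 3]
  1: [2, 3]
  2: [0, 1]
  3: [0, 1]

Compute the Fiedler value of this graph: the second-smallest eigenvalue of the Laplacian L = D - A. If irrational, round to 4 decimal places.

Each diagonal entry of L is the vertex degree and each off-diagonal entry is -1 where an edge is present, 0 otherwise; in the order [0, 1, 2, 3] the diagonal is [2, 2, 2, 2]. Computing the eigenvalues of L and sorting gives [0, 2, 2, 4]. The Fiedler value lambda_2 = 2 is strictly positive, so the graph is connected. The eigenvalues sum to 8, which equals trace(L) = 2|E|.

2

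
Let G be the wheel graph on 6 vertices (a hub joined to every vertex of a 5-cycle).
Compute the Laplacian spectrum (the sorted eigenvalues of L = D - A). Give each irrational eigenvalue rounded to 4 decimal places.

[0, 2.3820, 2.3820, 4.6180, 4.6180, 6]

The graph has 6 vertices and degree multiset [5, 3, 3, 3, 3, 3]; D is the diagonal matrix of degrees and L = D - A. The multiplicity of 0 as a Laplacian eigenvalue equals the number of connected components. There is one zero in the spectrum, matching the 1 component.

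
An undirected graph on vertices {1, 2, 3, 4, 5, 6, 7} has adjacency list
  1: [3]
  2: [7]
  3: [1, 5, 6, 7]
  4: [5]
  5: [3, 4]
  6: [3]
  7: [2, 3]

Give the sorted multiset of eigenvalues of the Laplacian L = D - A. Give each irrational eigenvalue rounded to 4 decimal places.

[0, 0.3820, 0.6086, 1, 2.2271, 2.6180, 5.1642]

With the vertex order [1, 2, 3, 4, 5, 6, 7], the degrees are [1, 1, 4, 1, 2, 1, 2], giving D = diag(1, 1, 4, 1, 2, 1, 2) and L = D - A. The multiplicity of 0 as a Laplacian eigenvalue equals the number of connected components. The eigenvalues sum to 12, which equals trace(L) = 2|E|.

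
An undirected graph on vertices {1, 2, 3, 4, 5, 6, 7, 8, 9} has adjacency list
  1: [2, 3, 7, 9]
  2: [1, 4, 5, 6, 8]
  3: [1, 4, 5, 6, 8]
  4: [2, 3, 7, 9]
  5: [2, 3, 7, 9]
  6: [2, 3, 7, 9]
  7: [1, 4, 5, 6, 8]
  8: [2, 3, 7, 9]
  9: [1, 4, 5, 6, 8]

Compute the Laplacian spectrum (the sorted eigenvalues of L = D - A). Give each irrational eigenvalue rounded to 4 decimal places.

With the vertex order [1, 2, 3, 4, 5, 6, 7, 8, 9], the degrees are [4, 5, 5, 4, 4, 4, 5, 4, 5], giving D = diag(4, 5, 5, 4, 4, 4, 5, 4, 5) and L = D - A. Diagonalising L (or applying a numerical eigensolver to the 9x9 matrix) gives the spectrum above. The largest eigenvalue, 9, is at most the vertex count 9. By the matrix-tree theorem the graph has (1/9) * product of the nonzero eigenvalues = 32000 spanning trees.

[0, 4, 4, 4, 4, 5, 5, 5, 9]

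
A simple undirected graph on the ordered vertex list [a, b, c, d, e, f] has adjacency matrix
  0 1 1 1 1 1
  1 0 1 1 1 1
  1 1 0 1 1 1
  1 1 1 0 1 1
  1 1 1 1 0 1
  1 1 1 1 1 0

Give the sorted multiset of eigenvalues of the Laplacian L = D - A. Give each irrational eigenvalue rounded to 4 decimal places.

Each diagonal entry of L is the vertex degree and each off-diagonal entry is -1 where an edge is present, 0 otherwise; in the order [a, b, c, d, e, f] the diagonal is [5, 5, 5, 5, 5, 5]. L is symmetric positive semidefinite, so every eigenvalue is real and nonnegative. The single zero eigenvalue shows the graph is connected. By the matrix-tree theorem the graph has (1/6) * product of the nonzero eigenvalues = 1296 spanning trees. The eigenvalues sum to 30, which equals trace(L) = 2|E|.

[0, 6, 6, 6, 6, 6]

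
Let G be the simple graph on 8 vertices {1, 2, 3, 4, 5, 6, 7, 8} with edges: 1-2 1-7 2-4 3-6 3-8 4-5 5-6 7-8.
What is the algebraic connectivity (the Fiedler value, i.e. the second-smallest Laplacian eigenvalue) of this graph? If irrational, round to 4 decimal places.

0.5858

Each diagonal entry of L is the vertex degree and each off-diagonal entry is -1 where an edge is present, 0 otherwise; in the order [1, 2, 3, 4, 5, 6, 7, 8] the diagonal is [2, 2, 2, 2, 2, 2, 2, 2]. Computing the eigenvalues of L and sorting gives [0, 0.5858, 0.5858, 2, 2, 3.4142, 3.4142, 4]. The Fiedler value lambda_2 = 0.5858 is strictly positive, so the graph is connected.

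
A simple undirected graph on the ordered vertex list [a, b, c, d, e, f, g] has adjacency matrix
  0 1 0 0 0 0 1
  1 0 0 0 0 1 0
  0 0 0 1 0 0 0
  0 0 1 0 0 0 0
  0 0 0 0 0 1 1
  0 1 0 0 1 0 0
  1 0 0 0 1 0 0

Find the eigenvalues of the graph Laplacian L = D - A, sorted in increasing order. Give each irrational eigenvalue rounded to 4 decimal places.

[0, 0, 1.3820, 1.3820, 2, 3.6180, 3.6180]

Reading degrees in the order [a, b, c, d, e, f, g] gives [2, 2, 1, 1, 2, 2, 2]; set D = diag(2, 2, 1, 1, 2, 2, 2) and form L = D - A. The multiplicity of 0 as a Laplacian eigenvalue equals the number of connected components. The 2 zero eigenvalues correspond to the 2 connected components. The eigenvalues sum to 12, which equals trace(L) = 2|E|.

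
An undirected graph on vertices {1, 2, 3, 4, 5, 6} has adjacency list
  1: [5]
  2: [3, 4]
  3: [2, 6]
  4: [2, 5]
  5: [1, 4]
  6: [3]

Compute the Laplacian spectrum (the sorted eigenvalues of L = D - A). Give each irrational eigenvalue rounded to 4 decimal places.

[0, 0.2679, 1, 2, 3, 3.7321]

With the vertex order [1, 2, 3, 4, 5, 6], the degrees are [1, 2, 2, 2, 2, 1], giving D = diag(1, 2, 2, 2, 2, 1) and L = D - A. Diagonalising L (or applying a numerical eigensolver to the 6x6 matrix) gives the spectrum above. The single zero eigenvalue shows the graph is connected. The largest eigenvalue, 3.7321, is at most the vertex count 6.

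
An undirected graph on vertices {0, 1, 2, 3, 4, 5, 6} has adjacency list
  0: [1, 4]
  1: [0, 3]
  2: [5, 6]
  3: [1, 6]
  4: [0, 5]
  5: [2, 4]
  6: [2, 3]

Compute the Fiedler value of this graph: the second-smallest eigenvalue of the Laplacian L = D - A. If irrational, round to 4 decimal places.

Each diagonal entry of L is the vertex degree and each off-diagonal entry is -1 where an edge is present, 0 otherwise; in the order [0, 1, 2, 3, 4, 5, 6] the diagonal is [2, 2, 2, 2, 2, 2, 2]. The smallest Laplacian eigenvalue is always 0. The next one, lambda_2 = 0.7530, measures how hard the graph is to disconnect: larger values mean better connectivity. There is one zero in the spectrum, matching the 1 component. The largest eigenvalue, 3.8019, is at most the vertex count 7.

0.7530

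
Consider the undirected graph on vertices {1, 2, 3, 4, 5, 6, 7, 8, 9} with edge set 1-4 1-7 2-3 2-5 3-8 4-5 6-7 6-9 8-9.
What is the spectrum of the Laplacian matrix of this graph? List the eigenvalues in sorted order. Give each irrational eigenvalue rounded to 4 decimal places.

Each diagonal entry of L is the vertex degree and each off-diagonal entry is -1 where an edge is present, 0 otherwise; in the order [1, 2, 3, 4, 5, 6, 7, 8, 9] the diagonal is [2, 2, 2, 2, 2, 2, 2, 2, 2]. The multiplicity of 0 as a Laplacian eigenvalue equals the number of connected components. The largest eigenvalue, 3.8794, is at most the vertex count 9.

[0, 0.4679, 0.4679, 1.6527, 1.6527, 3, 3, 3.8794, 3.8794]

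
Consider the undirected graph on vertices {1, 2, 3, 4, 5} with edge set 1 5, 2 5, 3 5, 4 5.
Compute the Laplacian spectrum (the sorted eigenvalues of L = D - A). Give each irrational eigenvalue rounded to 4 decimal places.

[0, 1, 1, 1, 5]

With the vertex order [1, 2, 3, 4, 5], the degrees are [1, 1, 1, 1, 4], giving D = diag(1, 1, 1, 1, 4) and L = D - A. Diagonalising L (or applying a numerical eigensolver to the 5x5 matrix) gives the spectrum above. There is one zero in the spectrum, matching the 1 component. The largest eigenvalue, 5, is at most the vertex count 5.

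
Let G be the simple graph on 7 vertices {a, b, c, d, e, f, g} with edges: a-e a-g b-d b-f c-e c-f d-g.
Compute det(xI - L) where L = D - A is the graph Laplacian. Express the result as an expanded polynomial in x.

x^7 - 14x^6 + 77x^5 - 210x^4 + 294x^3 - 196x^2 + 49x

Reading degrees in the order [a, b, c, d, e, f, g] gives [2, 2, 2, 2, 2, 2, 2]; set D = diag(2, 2, 2, 2, 2, 2, 2) and form L = D - A. L has integer entries, so p(x) = det(xI - L) has integer coefficients. Expanding the determinant yields x^7 - 14x^6 + 77x^5 - 210x^4 + 294x^3 - 196x^2 + 49x. Since p(0) = det(-L) = 0, x divides p(x). By the matrix-tree theorem the graph has (1/7) * product of the nonzero eigenvalues = 7 spanning trees. The eigenvalues sum to 14, which equals trace(L) = 2|E|.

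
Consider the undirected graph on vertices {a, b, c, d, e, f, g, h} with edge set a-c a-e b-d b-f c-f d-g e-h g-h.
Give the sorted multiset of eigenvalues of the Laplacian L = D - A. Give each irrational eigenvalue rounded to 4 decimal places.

Each diagonal entry of L is the vertex degree and each off-diagonal entry is -1 where an edge is present, 0 otherwise; in the order [a, b, c, d, e, f, g, h] the diagonal is [2, 2, 2, 2, 2, 2, 2, 2]. L is symmetric positive semidefinite, so every eigenvalue is real and nonnegative. The eigenvalues sum to 16, which equals trace(L) = 2|E|. The largest eigenvalue, 4, is at most the vertex count 8.

[0, 0.5858, 0.5858, 2, 2, 3.4142, 3.4142, 4]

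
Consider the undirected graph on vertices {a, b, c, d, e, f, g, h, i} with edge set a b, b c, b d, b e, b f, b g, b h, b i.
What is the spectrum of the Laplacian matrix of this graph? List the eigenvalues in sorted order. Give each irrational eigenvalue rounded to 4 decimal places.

With the vertex order [a, b, c, d, e, f, g, h, i], the degrees are [1, 8, 1, 1, 1, 1, 1, 1, 1], giving D = diag(1, 8, 1, 1, 1, 1, 1, 1, 1) and L = D - A. Since every row of L sums to 0, the all-ones vector is in the kernel and 0 is an eigenvalue. By the matrix-tree theorem the graph has (1/9) * product of the nonzero eigenvalues = 1 spanning tree.

[0, 1, 1, 1, 1, 1, 1, 1, 9]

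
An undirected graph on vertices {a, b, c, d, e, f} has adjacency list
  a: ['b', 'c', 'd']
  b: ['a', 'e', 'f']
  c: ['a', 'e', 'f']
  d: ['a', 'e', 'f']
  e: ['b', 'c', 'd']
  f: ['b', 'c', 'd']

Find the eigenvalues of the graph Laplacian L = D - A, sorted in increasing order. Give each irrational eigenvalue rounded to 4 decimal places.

With the vertex order [a, b, c, d, e, f], the degrees are [3, 3, 3, 3, 3, 3], giving D = diag(3, 3, 3, 3, 3, 3) and L = D - A. The multiplicity of 0 as a Laplacian eigenvalue equals the number of connected components. By the matrix-tree theorem the graph has (1/6) * product of the nonzero eigenvalues = 81 spanning trees.

[0, 3, 3, 3, 3, 6]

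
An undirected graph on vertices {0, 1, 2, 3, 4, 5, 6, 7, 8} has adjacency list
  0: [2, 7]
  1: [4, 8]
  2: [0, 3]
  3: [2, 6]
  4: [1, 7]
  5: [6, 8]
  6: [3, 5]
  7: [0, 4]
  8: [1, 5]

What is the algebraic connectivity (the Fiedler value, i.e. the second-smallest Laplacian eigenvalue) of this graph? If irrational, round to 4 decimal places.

0.4679

Each diagonal entry of L is the vertex degree and each off-diagonal entry is -1 where an edge is present, 0 otherwise; in the order [0, 1, 2, 3, 4, 5, 6, 7, 8] the diagonal is [2, 2, 2, 2, 2, 2, 2, 2, 2]. The smallest Laplacian eigenvalue is always 0. The next one, lambda_2 = 0.4679, measures how hard the graph is to disconnect: larger values mean better connectivity. There is one zero in the spectrum, matching the 1 component.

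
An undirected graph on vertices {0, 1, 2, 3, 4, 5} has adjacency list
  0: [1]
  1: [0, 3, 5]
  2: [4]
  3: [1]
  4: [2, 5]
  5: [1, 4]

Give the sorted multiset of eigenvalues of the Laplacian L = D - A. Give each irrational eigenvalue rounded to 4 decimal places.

[0, 0.3249, 1, 1.4608, 3, 4.2143]

Each diagonal entry of L is the vertex degree and each off-diagonal entry is -1 where an edge is present, 0 otherwise; in the order [0, 1, 2, 3, 4, 5] the diagonal is [1, 3, 1, 1, 2, 2]. The multiplicity of 0 as a Laplacian eigenvalue equals the number of connected components. The single zero eigenvalue shows the graph is connected. There is one zero in the spectrum, matching the 1 component. By the matrix-tree theorem the graph has (1/6) * product of the nonzero eigenvalues = 1 spanning tree.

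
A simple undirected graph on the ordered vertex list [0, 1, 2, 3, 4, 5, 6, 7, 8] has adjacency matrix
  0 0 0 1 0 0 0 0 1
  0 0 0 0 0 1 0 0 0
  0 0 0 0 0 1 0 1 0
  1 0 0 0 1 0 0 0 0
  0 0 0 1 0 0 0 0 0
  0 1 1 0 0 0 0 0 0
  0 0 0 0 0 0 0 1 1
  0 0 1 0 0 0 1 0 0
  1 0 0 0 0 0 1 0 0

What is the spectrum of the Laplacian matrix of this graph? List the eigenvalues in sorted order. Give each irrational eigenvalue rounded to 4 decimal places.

[0, 0.1206, 0.4679, 1, 1.6527, 2.3473, 3, 3.5321, 3.8794]

With the vertex order [0, 1, 2, 3, 4, 5, 6, 7, 8], the degrees are [2, 1, 2, 2, 1, 2, 2, 2, 2], giving D = diag(2, 1, 2, 2, 1, 2, 2, 2, 2) and L = D - A. The multiplicity of 0 as a Laplacian eigenvalue equals the number of connected components. There is one zero in the spectrum, matching the 1 component.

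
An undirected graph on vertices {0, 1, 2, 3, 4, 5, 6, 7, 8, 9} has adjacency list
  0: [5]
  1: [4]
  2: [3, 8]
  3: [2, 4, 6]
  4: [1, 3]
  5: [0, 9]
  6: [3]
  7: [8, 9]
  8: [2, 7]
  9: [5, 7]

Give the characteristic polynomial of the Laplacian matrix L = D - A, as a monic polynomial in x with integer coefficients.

x^10 - 18x^9 + 135x^8 - 548x^7 + 1309x^6 - 1874x^5 + 1569x^4 - 716x^3 + 153x^2 - 10x

Each diagonal entry of L is the vertex degree and each off-diagonal entry is -1 where an edge is present, 0 otherwise; in the order [0, 1, 2, 3, 4, 5, 6, 7, 8, 9] the diagonal is [1, 1, 2, 3, 2, 2, 1, 2, 2, 2]. Computing det(xI - L) by cofactor expansion (or equivalently via sum-over-permutations) gives x^10 - 18x^9 + 135x^8 - 548x^7 + 1309x^6 - 1874x^5 + 1569x^4 - 716x^3 + 153x^2 - 10x. The coefficient of x^9 equals -trace(L) = -18, matching the sum of degrees. The largest eigenvalue, 4.3463, is at most the vertex count 10.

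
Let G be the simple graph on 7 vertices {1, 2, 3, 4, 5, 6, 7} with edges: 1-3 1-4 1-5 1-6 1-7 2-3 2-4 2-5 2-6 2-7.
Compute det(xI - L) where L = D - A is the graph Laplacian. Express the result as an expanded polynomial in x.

x^7 - 20x^6 + 155x^5 - 600x^4 + 1240x^3 - 1312x^2 + 560x

Each diagonal entry of L is the vertex degree and each off-diagonal entry is -1 where an edge is present, 0 otherwise; in the order [1, 2, 3, 4, 5, 6, 7] the diagonal is [5, 5, 2, 2, 2, 2, 2]. The eigenvalues of L are [0, 2, 2, 2, 2, 5, 7]; the characteristic polynomial is the product of (x - lambda_i), which multiplies out to x^7 - 20x^6 + 155x^5 - 600x^4 + 1240x^3 - 1312x^2 + 560x. Since p(0) = det(-L) = 0, x divides p(x). The eigenvalues sum to 20, which equals trace(L) = 2|E|. By the matrix-tree theorem the graph has (1/7) * product of the nonzero eigenvalues = 80 spanning trees.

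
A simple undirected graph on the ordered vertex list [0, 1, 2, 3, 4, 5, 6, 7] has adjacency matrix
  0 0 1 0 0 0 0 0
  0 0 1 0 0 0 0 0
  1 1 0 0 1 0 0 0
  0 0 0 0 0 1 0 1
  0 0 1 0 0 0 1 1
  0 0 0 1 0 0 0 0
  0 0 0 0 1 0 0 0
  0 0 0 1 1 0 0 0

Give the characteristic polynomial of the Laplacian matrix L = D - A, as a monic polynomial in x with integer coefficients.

Each diagonal entry of L is the vertex degree and each off-diagonal entry is -1 where an edge is present, 0 otherwise; in the order [0, 1, 2, 3, 4, 5, 6, 7] the diagonal is [1, 1, 3, 2, 3, 1, 1, 2]. L has integer entries, so p(x) = det(xI - L) has integer coefficients. Expanding the determinant yields x^8 - 14x^7 + 76x^6 - 204x^5 + 287x^4 - 208x^3 + 70x^2 - 8x. Since p(0) = det(-L) = 0, x divides p(x). The eigenvalues sum to 14, which equals trace(L) = 2|E|.

x^8 - 14x^7 + 76x^6 - 204x^5 + 287x^4 - 208x^3 + 70x^2 - 8x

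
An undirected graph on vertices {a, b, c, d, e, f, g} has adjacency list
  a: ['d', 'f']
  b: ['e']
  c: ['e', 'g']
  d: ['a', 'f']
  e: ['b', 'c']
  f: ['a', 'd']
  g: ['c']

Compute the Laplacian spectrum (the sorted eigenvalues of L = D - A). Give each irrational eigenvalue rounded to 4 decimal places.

With the vertex order [a, b, c, d, e, f, g], the degrees are [2, 1, 2, 2, 2, 2, 1], giving D = diag(2, 1, 2, 2, 2, 2, 1) and L = D - A. The multiplicity of 0 as a Laplacian eigenvalue equals the number of connected components. The 2 zero eigenvalues correspond to the 2 connected components. There are 2 zeros in the spectrum, matching the 2 components. The largest eigenvalue, 3.4142, is at most the vertex count 7.

[0, 0, 0.5858, 2, 3, 3, 3.4142]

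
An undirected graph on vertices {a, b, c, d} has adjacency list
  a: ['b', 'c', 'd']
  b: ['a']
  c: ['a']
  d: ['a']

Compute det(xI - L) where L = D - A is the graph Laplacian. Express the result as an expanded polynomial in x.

Reading degrees in the order [a, b, c, d] gives [3, 1, 1, 1]; set D = diag(3, 1, 1, 1) and form L = D - A. The eigenvalues of L are [0, 1, 1, 4]; the characteristic polynomial is the product of (x - lambda_i), which multiplies out to x^4 - 6x^3 + 9x^2 - 4x. The coefficient of x^3 equals -trace(L) = -6, matching the sum of degrees. The eigenvalues sum to 6, which equals trace(L) = 2|E|. There is one zero in the spectrum, matching the 1 component.

x^4 - 6x^3 + 9x^2 - 4x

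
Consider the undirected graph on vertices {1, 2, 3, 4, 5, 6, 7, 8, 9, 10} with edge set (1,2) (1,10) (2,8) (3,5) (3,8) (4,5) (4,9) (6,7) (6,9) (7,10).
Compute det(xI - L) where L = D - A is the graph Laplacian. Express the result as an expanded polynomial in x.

Reading degrees in the order [1, 2, 3, 4, 5, 6, 7, 8, 9, 10] gives [2, 2, 2, 2, 2, 2, 2, 2, 2, 2]; set D = diag(2, 2, 2, 2, 2, 2, 2, 2, 2, 2) and form L = D - A. L has integer entries, so p(x) = det(xI - L) has integer coefficients. Expanding the determinant yields x^10 - 20x^9 + 170x^8 - 800x^7 + 2275x^6 - 4004x^5 + 4290x^4 - 2640x^3 + 825x^2 - 100x. Since p(0) = det(-L) = 0, x divides p(x). By the matrix-tree theorem the graph has (1/10) * product of the nonzero eigenvalues = 10 spanning trees.

x^10 - 20x^9 + 170x^8 - 800x^7 + 2275x^6 - 4004x^5 + 4290x^4 - 2640x^3 + 825x^2 - 100x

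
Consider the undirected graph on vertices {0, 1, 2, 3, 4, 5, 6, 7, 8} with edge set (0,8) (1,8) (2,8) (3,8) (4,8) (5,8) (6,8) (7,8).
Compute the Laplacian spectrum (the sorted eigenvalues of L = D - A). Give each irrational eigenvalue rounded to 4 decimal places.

[0, 1, 1, 1, 1, 1, 1, 1, 9]

With the vertex order [0, 1, 2, 3, 4, 5, 6, 7, 8], the degrees are [1, 1, 1, 1, 1, 1, 1, 1, 8], giving D = diag(1, 1, 1, 1, 1, 1, 1, 1, 8) and L = D - A. L is symmetric positive semidefinite, so every eigenvalue is real and nonnegative. The single zero eigenvalue shows the graph is connected. By the matrix-tree theorem the graph has (1/9) * product of the nonzero eigenvalues = 1 spanning tree.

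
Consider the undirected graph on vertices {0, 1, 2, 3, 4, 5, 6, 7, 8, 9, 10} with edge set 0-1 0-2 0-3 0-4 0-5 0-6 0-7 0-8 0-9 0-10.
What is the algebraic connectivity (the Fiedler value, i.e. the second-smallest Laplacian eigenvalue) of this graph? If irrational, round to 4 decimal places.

1

With the vertex order [0, 1, 2, 3, 4, 5, 6, 7, 8, 9, 10], the degrees are [10, 1, 1, 1, 1, 1, 1, 1, 1, 1, 1], giving D = diag(10, 1, 1, 1, 1, 1, 1, 1, 1, 1, 1) and L = D - A. The smallest Laplacian eigenvalue is always 0. The next one, lambda_2 = 1, measures how hard the graph is to disconnect: larger values mean better connectivity. There is one zero in the spectrum, matching the 1 component. By the matrix-tree theorem the graph has (1/11) * product of the nonzero eigenvalues = 1 spanning tree.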